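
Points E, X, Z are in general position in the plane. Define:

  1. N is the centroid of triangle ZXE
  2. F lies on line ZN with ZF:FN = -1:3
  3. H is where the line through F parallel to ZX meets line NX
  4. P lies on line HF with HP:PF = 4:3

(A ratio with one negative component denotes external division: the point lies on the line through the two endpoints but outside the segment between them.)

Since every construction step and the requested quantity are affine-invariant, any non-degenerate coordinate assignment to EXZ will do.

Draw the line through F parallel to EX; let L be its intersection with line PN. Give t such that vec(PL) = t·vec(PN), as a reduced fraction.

t = -9/5

Work in coordinates with E = (0, 0), X = (1, 0), Z = (0, 1).
1. N is the centroid of triangle ZXE ⇒ N = (1/3, 1/3)
2. F lies on line ZN with ZF:FN = -1:3 ⇒ F = (-1/6, 4/3)
3. H is where the line through F parallel to ZX meets line NX ⇒ H = (4/3, -1/6)
4. P lies on line HF with HP:PF = 4:3 ⇒ P = (10/21, 29/42)
through F parallel to EX: direction (1, 0); meets PN at L = (11/15, 4/3)
L = P + t·(N−P) with t = -9/5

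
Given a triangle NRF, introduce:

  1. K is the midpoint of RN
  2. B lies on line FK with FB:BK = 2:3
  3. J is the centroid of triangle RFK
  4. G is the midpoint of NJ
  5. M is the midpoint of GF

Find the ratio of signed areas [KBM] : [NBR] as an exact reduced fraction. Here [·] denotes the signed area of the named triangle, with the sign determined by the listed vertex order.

[KBM]:[NBR] = -1/12

Set N = (0, 0), R = (1, 0), F = (0, 1); any affine frame gives the same invariant.
1. K is the midpoint of RN ⇒ K = (1/2, 0)
2. B lies on line FK with FB:BK = 2:3 ⇒ B = (1/5, 3/5)
3. J is the centroid of triangle RFK ⇒ J = (1/2, 1/3)
4. G is the midpoint of NJ ⇒ G = (1/4, 1/6)
5. M is the midpoint of GF ⇒ M = (1/8, 7/12)
2·[KBM] = 1/20, 2·[NBR] = -3/5
[KBM]:[NBR] = 1/20:-3/5 = -1/12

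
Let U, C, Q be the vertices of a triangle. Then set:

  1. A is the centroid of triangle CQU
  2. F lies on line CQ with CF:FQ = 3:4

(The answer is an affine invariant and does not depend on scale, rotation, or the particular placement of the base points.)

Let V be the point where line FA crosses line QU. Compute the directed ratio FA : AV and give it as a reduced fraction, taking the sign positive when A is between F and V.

FA:AV = 5/7

Set U = (0, 0), C = (1, 0), Q = (0, 1); any affine frame gives the same invariant.
1. A is the centroid of triangle CQU ⇒ A = (1/3, 1/3)
2. F lies on line CQ with CF:FQ = 3:4 ⇒ F = (4/7, 3/7)
line FA meets QU at V = (0, 1/5)
A = F + t·(V−F) with t = 5/12, so FA:AV = 5/12:7/12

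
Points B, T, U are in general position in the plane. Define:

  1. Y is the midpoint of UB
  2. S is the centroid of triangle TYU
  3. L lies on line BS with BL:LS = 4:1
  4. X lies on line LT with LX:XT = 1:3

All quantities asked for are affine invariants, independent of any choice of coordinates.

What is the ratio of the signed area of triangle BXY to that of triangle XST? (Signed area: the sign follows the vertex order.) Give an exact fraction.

Assign B = (0, 0), T = (1, 0), U = (0, 1) — the answer is frame-independent, so this choice is without loss of generality.
1. Y is the midpoint of UB ⇒ Y = (0, 1/2)
2. S is the centroid of triangle TYU ⇒ S = (1/3, 1/2)
3. L lies on line BS with BL:LS = 4:1 ⇒ L = (4/15, 2/5)
4. X lies on line LT with LX:XT = 1:3 ⇒ X = (9/20, 3/10)
2·[BXY] = 9/40, 2·[XST] = -3/40
[BXY]:[XST] = 9/40:-3/40 = -3

[BXY]:[XST] = -3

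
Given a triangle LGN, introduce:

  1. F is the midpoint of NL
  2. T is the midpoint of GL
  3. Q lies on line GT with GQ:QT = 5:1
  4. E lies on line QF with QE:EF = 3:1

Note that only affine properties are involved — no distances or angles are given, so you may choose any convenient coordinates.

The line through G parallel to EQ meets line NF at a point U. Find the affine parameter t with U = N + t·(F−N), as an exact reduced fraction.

t = 2/7

Choose coordinates L = (0, 0), G = (1, 0), N = (0, 1).
1. F is the midpoint of NL ⇒ F = (0, 1/2)
2. T is the midpoint of GL ⇒ T = (1/2, 0)
3. Q lies on line GT with GQ:QT = 5:1 ⇒ Q = (7/12, 0)
4. E lies on line QF with QE:EF = 3:1 ⇒ E = (7/48, 3/8)
through G parallel to EQ: direction (7/16, -3/8); meets NF at U = (0, 6/7)
U = N + t·(F−N) with t = 2/7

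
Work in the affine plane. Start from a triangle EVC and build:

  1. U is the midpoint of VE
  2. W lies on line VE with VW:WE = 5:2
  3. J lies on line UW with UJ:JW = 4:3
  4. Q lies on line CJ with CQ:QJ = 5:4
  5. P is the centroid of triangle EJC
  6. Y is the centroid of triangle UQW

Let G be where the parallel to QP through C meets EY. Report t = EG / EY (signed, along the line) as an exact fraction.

t = -333/97

Assign E = (0, 0), V = (1, 0), C = (0, 1) — the answer is frame-independent, so this choice is without loss of generality.
1. U is the midpoint of VE ⇒ U = (1/2, 0)
2. W lies on line VE with VW:WE = 5:2 ⇒ W = (2/7, 0)
3. J lies on line UW with UJ:JW = 4:3 ⇒ J = (37/98, 0)
4. Q lies on line CJ with CQ:QJ = 5:4 ⇒ Q = (185/882, 4/9)
5. P is the centroid of triangle EJC ⇒ P = (37/294, 1/3)
6. Y is the centroid of triangle UQW ⇒ Y = (439/1323, 4/27)
through C parallel to QP: direction (-37/441, -1/9); meets EY at G = (-16243/14259, -148/291)
G = E + t·(Y−E) with t = -333/97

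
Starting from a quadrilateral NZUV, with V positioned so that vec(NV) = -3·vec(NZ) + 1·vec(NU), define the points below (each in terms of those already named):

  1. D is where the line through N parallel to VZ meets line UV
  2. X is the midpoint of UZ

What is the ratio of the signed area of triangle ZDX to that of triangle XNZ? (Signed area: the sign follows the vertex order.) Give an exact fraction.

Work in coordinates with N = (0, 0), Z = (1, 0), U = (0, 1), V = (-3, 1).
1. D is where the line through N parallel to VZ meets line UV ⇒ D = (-4, 1)
2. X is the midpoint of UZ ⇒ X = (1/2, 1/2)
2·[ZDX] = -2, 2·[XNZ] = 1/2
[ZDX]:[XNZ] = -2:1/2 = -4

[ZDX]:[XNZ] = -4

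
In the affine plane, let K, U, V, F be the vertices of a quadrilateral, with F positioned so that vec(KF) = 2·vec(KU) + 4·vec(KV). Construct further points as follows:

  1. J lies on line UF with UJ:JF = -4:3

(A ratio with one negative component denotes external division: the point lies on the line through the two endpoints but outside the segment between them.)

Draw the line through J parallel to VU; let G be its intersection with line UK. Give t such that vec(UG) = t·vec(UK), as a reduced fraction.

Choose coordinates K = (0, 0), U = (1, 0), V = (0, 1), F = (2, 4).
1. J lies on line UF with UJ:JF = -4:3 ⇒ J = (5, 16)
through J parallel to VU: direction (1, -1); meets UK at G = (21, 0)
G = U + t·(K−U) with t = -20

t = -20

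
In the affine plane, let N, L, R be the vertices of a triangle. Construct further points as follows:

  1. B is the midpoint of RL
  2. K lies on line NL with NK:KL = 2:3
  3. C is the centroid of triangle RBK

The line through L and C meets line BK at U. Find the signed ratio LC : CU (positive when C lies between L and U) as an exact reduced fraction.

Set N = (0, 0), L = (1, 0), R = (0, 1); any affine frame gives the same invariant.
1. B is the midpoint of RL ⇒ B = (1/2, 1/2)
2. K lies on line NL with NK:KL = 2:3 ⇒ K = (2/5, 0)
3. C is the centroid of triangle RBK ⇒ C = (3/10, 1/2)
line LC meets BK at U = (19/40, 3/8)
C = L + t·(U−L) with t = 4/3, so LC:CU = 4/3:-1/3

LC:CU = -4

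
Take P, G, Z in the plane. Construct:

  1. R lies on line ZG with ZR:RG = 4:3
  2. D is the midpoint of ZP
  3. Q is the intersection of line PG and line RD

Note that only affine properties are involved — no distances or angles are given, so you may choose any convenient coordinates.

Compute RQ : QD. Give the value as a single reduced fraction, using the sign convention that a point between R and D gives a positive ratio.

RQ:QD = -6/7

Assign P = (0, 0), G = (1, 0), Z = (0, 1) — the answer is frame-independent, so this choice is without loss of generality.
1. R lies on line ZG with ZR:RG = 4:3 ⇒ R = (4/7, 3/7)
2. D is the midpoint of ZP ⇒ D = (0, 1/2)
3. Q is the intersection of line PG and line RD ⇒ Q = (4, 0)
Q = R + t·(D−R) with t = -6, so RQ:QD = t:(1−t) = -6:7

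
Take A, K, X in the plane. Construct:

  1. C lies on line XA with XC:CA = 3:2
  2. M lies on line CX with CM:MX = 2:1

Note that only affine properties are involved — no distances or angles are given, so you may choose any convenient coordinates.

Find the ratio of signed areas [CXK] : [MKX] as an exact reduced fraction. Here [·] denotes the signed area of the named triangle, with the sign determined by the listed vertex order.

Assign A = (0, 0), K = (1, 0), X = (0, 1) — the answer is frame-independent, so this choice is without loss of generality.
1. C lies on line XA with XC:CA = 3:2 ⇒ C = (0, 2/5)
2. M lies on line CX with CM:MX = 2:1 ⇒ M = (0, 4/5)
2·[CXK] = -3/5, 2·[MKX] = 1/5
[CXK]:[MKX] = -3/5:1/5 = -3

[CXK]:[MKX] = -3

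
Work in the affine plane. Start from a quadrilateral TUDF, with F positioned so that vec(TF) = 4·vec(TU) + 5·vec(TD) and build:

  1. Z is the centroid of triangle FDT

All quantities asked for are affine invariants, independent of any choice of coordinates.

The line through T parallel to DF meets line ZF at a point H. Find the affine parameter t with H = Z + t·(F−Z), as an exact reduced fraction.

Assign T = (0, 0), U = (1, 0), D = (0, 1), F = (4, 5) — the answer is frame-independent, so this choice is without loss of generality.
1. Z is the centroid of triangle FDT ⇒ Z = (4/3, 2)
through T parallel to DF: direction (4, 4); meets ZF at H = (-4, -4)
H = Z + t·(F−Z) with t = -2

t = -2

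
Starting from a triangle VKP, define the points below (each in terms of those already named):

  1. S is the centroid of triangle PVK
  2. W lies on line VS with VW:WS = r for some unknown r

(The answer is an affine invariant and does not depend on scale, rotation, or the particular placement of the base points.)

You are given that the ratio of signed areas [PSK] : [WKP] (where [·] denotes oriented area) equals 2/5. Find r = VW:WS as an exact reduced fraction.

r = 1/3

Choose coordinates V = (0, 0), K = (1, 0), P = (0, 1).
1. S is the centroid of triangle PVK ⇒ S = (1/3, 1/3)
2. With VW:WS = r, write λ = r/(r+1) so W = V + λ·(S−V); W is affine-linear in λ
Every point depending on W is an affine combination of W and λ-independent points, so each such coordinate is linear in λ; the λ² term in each signed area is a multiple of (S−V)×(S−V) = 0, so 2·[PSK] and 2·[WKP] are each linear in λ. Evaluating at λ=0 and λ=1:
  2·[PSK] = 1/3,   2·[WKP] = -2/3·λ + 1
So [PSK]:[WKP] = (1/3) / (-2/3·λ + 1). Setting this equal to 2/5:
  1/3 = 2/5·(-2/3·λ + 1)  ⇒  λ = 1/4
Then r = λ/(1−λ) = (1/4)/(3/4) = 1/3. Check: with r = 1/3, W = (1/12, 1/12) and [PSK]:[WKP] = 2/5 as required.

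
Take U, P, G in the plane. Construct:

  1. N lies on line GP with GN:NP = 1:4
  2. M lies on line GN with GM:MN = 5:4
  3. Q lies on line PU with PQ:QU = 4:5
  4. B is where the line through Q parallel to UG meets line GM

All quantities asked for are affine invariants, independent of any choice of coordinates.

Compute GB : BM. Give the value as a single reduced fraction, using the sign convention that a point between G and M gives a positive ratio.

Work in coordinates with U = (0, 0), P = (1, 0), G = (0, 1).
1. N lies on line GP with GN:NP = 1:4 ⇒ N = (1/5, 4/5)
2. M lies on line GN with GM:MN = 5:4 ⇒ M = (1/9, 8/9)
3. Q lies on line PU with PQ:QU = 4:5 ⇒ Q = (5/9, 0)
4. B is where the line through Q parallel to UG meets line GM ⇒ B = (5/9, 4/9)
B = G + t·(M−G) with t = 5, so GB:BM = t:(1−t) = 5:-4

GB:BM = -5/4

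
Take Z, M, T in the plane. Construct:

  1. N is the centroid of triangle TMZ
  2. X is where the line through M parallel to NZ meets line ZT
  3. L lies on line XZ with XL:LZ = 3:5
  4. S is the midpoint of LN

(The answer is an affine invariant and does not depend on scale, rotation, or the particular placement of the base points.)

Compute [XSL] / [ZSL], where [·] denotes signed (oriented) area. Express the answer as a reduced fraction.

Assign Z = (0, 0), M = (1, 0), T = (0, 1) — the answer is frame-independent, so this choice is without loss of generality.
1. N is the centroid of triangle TMZ ⇒ N = (1/3, 1/3)
2. X is where the line through M parallel to NZ meets line ZT ⇒ X = (0, -1)
3. L lies on line XZ with XL:LZ = 3:5 ⇒ L = (0, -5/8)
4. S is the midpoint of LN ⇒ S = (1/6, -7/48)
2·[XSL] = 1/16, 2·[ZSL] = -5/48
[XSL]:[ZSL] = 1/16:-5/48 = -3/5

[XSL]:[ZSL] = -3/5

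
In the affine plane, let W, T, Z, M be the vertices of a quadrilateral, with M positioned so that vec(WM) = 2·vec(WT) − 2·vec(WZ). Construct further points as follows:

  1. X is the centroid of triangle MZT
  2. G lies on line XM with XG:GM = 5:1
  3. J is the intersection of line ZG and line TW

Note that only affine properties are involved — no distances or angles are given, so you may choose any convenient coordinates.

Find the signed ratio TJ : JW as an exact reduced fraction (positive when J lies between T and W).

TJ:JW = 16/33

Work in coordinates with W = (0, 0), T = (1, 0), Z = (0, 1), M = (2, -2).
1. X is the centroid of triangle MZT ⇒ X = (1, -1/3)
2. G lies on line XM with XG:GM = 5:1 ⇒ G = (11/6, -31/18)
3. J is the intersection of line ZG and line TW ⇒ J = (33/49, 0)
J = T + t·(W−T) with t = 16/49, so TJ:JW = t:(1−t) = 16/49:33/49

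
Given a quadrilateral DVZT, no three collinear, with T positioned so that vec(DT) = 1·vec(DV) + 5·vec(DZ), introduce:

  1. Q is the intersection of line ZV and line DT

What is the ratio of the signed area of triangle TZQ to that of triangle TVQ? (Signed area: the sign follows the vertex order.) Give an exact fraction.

[TZQ]:[TVQ] = -1/5

Assign D = (0, 0), V = (1, 0), Z = (0, 1), T = (1, 5) — the answer is frame-independent, so this choice is without loss of generality.
1. Q is the intersection of line ZV and line DT ⇒ Q = (1/6, 5/6)
2·[TZQ] = 5/6, 2·[TVQ] = -25/6
[TZQ]:[TVQ] = 5/6:-25/6 = -1/5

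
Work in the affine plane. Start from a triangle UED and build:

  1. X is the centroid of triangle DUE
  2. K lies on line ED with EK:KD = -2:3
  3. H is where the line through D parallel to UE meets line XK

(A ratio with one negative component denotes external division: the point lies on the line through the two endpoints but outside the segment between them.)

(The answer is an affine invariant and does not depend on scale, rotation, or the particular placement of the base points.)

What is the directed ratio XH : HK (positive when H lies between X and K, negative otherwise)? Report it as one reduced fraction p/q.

XH:HK = -2/9

Assign U = (0, 0), E = (1, 0), D = (0, 1) — the answer is frame-independent, so this choice is without loss of generality.
1. X is the centroid of triangle DUE ⇒ X = (1/3, 1/3)
2. K lies on line ED with EK:KD = -2:3 ⇒ K = (3, -2)
3. H is where the line through D parallel to UE meets line XK ⇒ H = (-3/7, 1)
H = X + t·(K−X) with t = -2/7, so XH:HK = t:(1−t) = -2/7:9/7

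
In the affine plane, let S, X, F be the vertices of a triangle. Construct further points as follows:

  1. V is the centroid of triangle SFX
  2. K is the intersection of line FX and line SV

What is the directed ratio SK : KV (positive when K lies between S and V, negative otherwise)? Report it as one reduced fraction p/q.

SK:KV = -3

Work in coordinates with S = (0, 0), X = (1, 0), F = (0, 1).
1. V is the centroid of triangle SFX ⇒ V = (1/3, 1/3)
2. K is the intersection of line FX and line SV ⇒ K = (1/2, 1/2)
K = S + t·(V−S) with t = 3/2, so SK:KV = t:(1−t) = 3/2:-1/2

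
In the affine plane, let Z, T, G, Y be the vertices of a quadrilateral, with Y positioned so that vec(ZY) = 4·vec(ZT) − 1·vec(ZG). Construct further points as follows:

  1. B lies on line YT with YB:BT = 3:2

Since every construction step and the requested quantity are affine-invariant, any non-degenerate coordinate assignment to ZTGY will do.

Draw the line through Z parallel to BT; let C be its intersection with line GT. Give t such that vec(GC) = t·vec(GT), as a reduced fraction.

Work in coordinates with Z = (0, 0), T = (1, 0), G = (0, 1), Y = (4, -1).
1. B lies on line YT with YB:BT = 3:2 ⇒ B = (11/5, -2/5)
through Z parallel to BT: direction (-6/5, 2/5); meets GT at C = (3/2, -1/2)
C = G + t·(T−G) with t = 3/2

t = 3/2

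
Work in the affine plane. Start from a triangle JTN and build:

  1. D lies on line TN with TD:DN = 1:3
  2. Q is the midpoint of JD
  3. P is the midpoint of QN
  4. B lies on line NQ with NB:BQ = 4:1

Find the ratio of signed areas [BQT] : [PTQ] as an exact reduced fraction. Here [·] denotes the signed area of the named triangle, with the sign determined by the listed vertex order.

Set J = (0, 0), T = (1, 0), N = (0, 1); any affine frame gives the same invariant.
1. D lies on line TN with TD:DN = 1:3 ⇒ D = (3/4, 1/4)
2. Q is the midpoint of JD ⇒ Q = (3/8, 1/8)
3. P is the midpoint of QN ⇒ P = (3/16, 9/16)
4. B lies on line NQ with NB:BQ = 4:1 ⇒ B = (3/10, 3/10)
2·[BQT] = 1/10, 2·[PTQ] = -1/4
[BQT]:[PTQ] = 1/10:-1/4 = -2/5

[BQT]:[PTQ] = -2/5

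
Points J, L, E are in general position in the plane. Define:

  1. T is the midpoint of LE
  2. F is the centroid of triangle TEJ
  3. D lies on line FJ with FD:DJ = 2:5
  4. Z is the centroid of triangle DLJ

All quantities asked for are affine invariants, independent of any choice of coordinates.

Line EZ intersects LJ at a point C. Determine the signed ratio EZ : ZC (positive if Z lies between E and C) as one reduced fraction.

Work in coordinates with J = (0, 0), L = (1, 0), E = (0, 1).
1. T is the midpoint of LE ⇒ T = (1/2, 1/2)
2. F is the centroid of triangle TEJ ⇒ F = (1/6, 1/2)
3. D lies on line FJ with FD:DJ = 2:5 ⇒ D = (5/42, 5/14)
4. Z is the centroid of triangle DLJ ⇒ Z = (47/126, 5/42)
line EZ meets LJ at C = (47/111, 0)
Z = E + t·(C−E) with t = 37/42, so EZ:ZC = 37/42:5/42

EZ:ZC = 37/5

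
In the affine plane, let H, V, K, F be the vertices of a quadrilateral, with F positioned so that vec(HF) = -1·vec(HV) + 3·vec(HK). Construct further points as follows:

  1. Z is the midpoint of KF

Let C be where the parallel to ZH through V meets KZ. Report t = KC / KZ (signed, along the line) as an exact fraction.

Work in coordinates with H = (0, 0), V = (1, 0), K = (0, 1), F = (-1, 3).
1. Z is the midpoint of KF ⇒ Z = (-1/2, 2)
through V parallel to ZH: direction (1/2, -2); meets KZ at C = (3/2, -2)
C = K + t·(Z−K) with t = -3

t = -3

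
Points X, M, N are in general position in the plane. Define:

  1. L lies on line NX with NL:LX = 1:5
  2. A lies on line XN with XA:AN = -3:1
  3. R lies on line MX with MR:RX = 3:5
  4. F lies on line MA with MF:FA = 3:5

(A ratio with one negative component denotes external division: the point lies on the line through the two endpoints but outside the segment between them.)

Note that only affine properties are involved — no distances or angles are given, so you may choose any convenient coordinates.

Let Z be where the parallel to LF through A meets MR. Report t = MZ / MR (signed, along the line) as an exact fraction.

Work in coordinates with X = (0, 0), M = (1, 0), N = (0, 1).
1. L lies on line NX with NL:LX = 1:5 ⇒ L = (0, 5/6)
2. A lies on line XN with XA:AN = -3:1 ⇒ A = (0, 3/2)
3. R lies on line MX with MR:RX = 3:5 ⇒ R = (5/8, 0)
4. F lies on line MA with MF:FA = 3:5 ⇒ F = (5/8, 9/16)
through A parallel to LF: direction (5/8, -13/48); meets MR at Z = (45/13, 0)
Z = M + t·(R−M) with t = -256/39

t = -256/39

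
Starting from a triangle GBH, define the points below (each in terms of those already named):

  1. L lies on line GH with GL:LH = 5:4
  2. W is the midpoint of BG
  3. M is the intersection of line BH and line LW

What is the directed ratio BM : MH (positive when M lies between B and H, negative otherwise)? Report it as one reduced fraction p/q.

Work in coordinates with G = (0, 0), B = (1, 0), H = (0, 1).
1. L lies on line GH with GL:LH = 5:4 ⇒ L = (0, 5/9)
2. W is the midpoint of BG ⇒ W = (1/2, 0)
3. M is the intersection of line BH and line LW ⇒ M = (-4, 5)
M = B + t·(H−B) with t = 5, so BM:MH = t:(1−t) = 5:-4

BM:MH = -5/4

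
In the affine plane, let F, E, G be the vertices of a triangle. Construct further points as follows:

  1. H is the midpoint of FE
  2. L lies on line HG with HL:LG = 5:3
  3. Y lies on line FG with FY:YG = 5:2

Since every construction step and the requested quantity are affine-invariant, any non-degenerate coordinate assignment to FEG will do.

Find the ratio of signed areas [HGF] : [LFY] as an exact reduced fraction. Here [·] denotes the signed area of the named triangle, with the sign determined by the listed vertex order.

Work in coordinates with F = (0, 0), E = (1, 0), G = (0, 1).
1. H is the midpoint of FE ⇒ H = (1/2, 0)
2. L lies on line HG with HL:LG = 5:3 ⇒ L = (3/16, 5/8)
3. Y lies on line FG with FY:YG = 5:2 ⇒ Y = (0, 5/7)
2·[HGF] = 1/2, 2·[LFY] = -15/112
[HGF]:[LFY] = 1/2:-15/112 = -56/15

[HGF]:[LFY] = -56/15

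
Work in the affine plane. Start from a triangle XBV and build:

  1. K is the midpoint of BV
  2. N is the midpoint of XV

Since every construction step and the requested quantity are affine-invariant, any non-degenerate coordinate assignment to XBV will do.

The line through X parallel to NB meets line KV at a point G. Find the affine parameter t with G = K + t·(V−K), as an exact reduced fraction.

t = -3

Set X = (0, 0), B = (1, 0), V = (0, 1); any affine frame gives the same invariant.
1. K is the midpoint of BV ⇒ K = (1/2, 1/2)
2. N is the midpoint of XV ⇒ N = (0, 1/2)
through X parallel to NB: direction (1, -1/2); meets KV at G = (2, -1)
G = K + t·(V−K) with t = -3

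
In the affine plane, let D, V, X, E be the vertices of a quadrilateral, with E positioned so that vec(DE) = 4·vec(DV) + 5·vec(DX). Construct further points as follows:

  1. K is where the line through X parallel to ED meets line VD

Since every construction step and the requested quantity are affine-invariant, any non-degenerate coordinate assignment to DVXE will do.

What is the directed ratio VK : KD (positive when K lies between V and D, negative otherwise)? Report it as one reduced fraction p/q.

Set D = (0, 0), V = (1, 0), X = (0, 1), E = (4, 5); any affine frame gives the same invariant.
1. K is where the line through X parallel to ED meets line VD ⇒ K = (-4/5, 0)
K = V + t·(D−V) with t = 9/5, so VK:KD = t:(1−t) = 9/5:-4/5

VK:KD = -9/4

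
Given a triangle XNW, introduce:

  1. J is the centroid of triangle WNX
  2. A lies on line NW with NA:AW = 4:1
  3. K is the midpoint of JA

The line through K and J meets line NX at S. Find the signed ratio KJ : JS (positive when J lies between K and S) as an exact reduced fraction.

Choose coordinates X = (0, 0), N = (1, 0), W = (0, 1).
1. J is the centroid of triangle WNX ⇒ J = (1/3, 1/3)
2. A lies on line NW with NA:AW = 4:1 ⇒ A = (1/5, 4/5)
3. K is the midpoint of JA ⇒ K = (4/15, 17/30)
line KJ meets NX at S = (3/7, 0)
J = K + t·(S−K) with t = 7/17, so KJ:JS = 7/17:10/17

KJ:JS = 7/10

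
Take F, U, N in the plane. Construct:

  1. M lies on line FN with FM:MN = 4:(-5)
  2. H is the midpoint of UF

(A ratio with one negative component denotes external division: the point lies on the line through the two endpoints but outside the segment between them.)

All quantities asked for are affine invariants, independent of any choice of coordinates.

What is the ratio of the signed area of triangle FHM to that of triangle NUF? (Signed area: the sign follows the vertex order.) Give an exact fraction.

[FHM]:[NUF] = 2

Set F = (0, 0), U = (1, 0), N = (0, 1); any affine frame gives the same invariant.
1. M lies on line FN with FM:MN = 4:(-5) ⇒ M = (0, -4)
2. H is the midpoint of UF ⇒ H = (1/2, 0)
2·[FHM] = -2, 2·[NUF] = -1
[FHM]:[NUF] = -2:-1 = 2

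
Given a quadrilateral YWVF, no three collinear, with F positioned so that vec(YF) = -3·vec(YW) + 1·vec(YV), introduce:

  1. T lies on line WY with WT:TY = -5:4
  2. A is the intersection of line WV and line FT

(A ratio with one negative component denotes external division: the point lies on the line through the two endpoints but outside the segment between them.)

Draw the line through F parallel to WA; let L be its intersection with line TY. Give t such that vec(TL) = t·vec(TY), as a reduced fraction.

Set Y = (0, 0), W = (1, 0), V = (0, 1), F = (-3, 1); any affine frame gives the same invariant.
1. T lies on line WY with WT:TY = -5:4 ⇒ T = (-4, 0)
2. A is the intersection of line WV and line FT ⇒ A = (-3/2, 5/2)
through F parallel to WA: direction (-5/2, 5/2); meets TY at L = (-2, 0)
L = T + t·(Y−T) with t = 1/2

t = 1/2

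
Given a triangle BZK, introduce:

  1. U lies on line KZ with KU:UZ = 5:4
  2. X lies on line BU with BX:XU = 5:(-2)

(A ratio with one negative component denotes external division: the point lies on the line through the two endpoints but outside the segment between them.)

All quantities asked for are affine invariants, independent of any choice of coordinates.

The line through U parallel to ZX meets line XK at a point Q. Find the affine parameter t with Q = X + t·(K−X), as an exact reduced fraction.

Work in coordinates with B = (0, 0), Z = (1, 0), K = (0, 1).
1. U lies on line KZ with KU:UZ = 5:4 ⇒ U = (5/9, 4/9)
2. X lies on line BU with BX:XU = 5:(-2) ⇒ X = (25/27, 20/27)
through U parallel to ZX: direction (-2/27, 20/27); meets XK at Q = (125/243, 208/243)
Q = X + t·(K−X) with t = 4/9

t = 4/9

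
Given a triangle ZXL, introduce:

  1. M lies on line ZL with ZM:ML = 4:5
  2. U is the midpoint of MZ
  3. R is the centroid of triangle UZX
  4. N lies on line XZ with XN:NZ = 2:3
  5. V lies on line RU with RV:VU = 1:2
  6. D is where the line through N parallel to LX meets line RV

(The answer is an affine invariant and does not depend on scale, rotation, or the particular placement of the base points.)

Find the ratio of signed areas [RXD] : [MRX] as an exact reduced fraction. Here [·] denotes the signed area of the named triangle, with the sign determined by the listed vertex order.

[RXD]:[MRX] = -26/75

Set Z = (0, 0), X = (1, 0), L = (0, 1); any affine frame gives the same invariant.
1. M lies on line ZL with ZM:ML = 4:5 ⇒ M = (0, 4/9)
2. U is the midpoint of MZ ⇒ U = (0, 2/9)
3. R is the centroid of triangle UZX ⇒ R = (1/3, 2/27)
4. N lies on line XZ with XN:NZ = 2:3 ⇒ N = (3/5, 0)
5. V lies on line RU with RV:VU = 1:2 ⇒ V = (2/9, 10/81)
6. D is where the line through N parallel to LX meets line RV ⇒ D = (17/25, -2/25)
2·[RXD] = -52/675, 2·[MRX] = 2/9
[RXD]:[MRX] = -52/675:2/9 = -26/75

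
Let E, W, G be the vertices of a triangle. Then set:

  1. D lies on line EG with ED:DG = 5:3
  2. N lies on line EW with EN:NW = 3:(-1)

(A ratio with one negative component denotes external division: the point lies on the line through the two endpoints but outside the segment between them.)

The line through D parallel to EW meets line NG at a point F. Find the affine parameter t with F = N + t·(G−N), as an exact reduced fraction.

t = 5/8

Choose coordinates E = (0, 0), W = (1, 0), G = (0, 1).
1. D lies on line EG with ED:DG = 5:3 ⇒ D = (0, 5/8)
2. N lies on line EW with EN:NW = 3:(-1) ⇒ N = (3/2, 0)
through D parallel to EW: direction (1, 0); meets NG at F = (9/16, 5/8)
F = N + t·(G−N) with t = 5/8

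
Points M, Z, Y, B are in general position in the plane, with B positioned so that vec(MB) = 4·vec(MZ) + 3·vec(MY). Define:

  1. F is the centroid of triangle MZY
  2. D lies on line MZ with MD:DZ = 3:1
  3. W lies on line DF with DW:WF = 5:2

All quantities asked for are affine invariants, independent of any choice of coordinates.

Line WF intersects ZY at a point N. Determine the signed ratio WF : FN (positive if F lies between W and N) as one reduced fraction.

WF:FN = -1/14

Set M = (0, 0), Z = (1, 0), Y = (0, 1), B = (4, 3); any affine frame gives the same invariant.
1. F is the centroid of triangle MZY ⇒ F = (1/3, 1/3)
2. D lies on line MZ with MD:DZ = 3:1 ⇒ D = (3/4, 0)
3. W lies on line DF with DW:WF = 5:2 ⇒ W = (19/42, 5/21)
line WF meets ZY at N = (2, -1)
F = W + t·(N−W) with t = -1/13, so WF:FN = -1/13:14/13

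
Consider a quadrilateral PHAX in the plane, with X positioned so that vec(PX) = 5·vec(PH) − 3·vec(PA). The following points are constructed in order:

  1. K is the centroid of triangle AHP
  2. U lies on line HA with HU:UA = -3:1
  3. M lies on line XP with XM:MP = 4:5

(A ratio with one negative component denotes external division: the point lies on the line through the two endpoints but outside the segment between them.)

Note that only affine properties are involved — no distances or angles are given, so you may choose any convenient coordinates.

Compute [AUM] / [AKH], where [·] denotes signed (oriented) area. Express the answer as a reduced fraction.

[AUM]:[AKH] = -1/6

Set P = (0, 0), H = (1, 0), A = (0, 1), X = (5, -3); any affine frame gives the same invariant.
1. K is the centroid of triangle AHP ⇒ K = (1/3, 1/3)
2. U lies on line HA with HU:UA = -3:1 ⇒ U = (-1/2, 3/2)
3. M lies on line XP with XM:MP = 4:5 ⇒ M = (25/9, -5/3)
2·[AUM] = -1/18, 2·[AKH] = 1/3
[AUM]:[AKH] = -1/18:1/3 = -1/6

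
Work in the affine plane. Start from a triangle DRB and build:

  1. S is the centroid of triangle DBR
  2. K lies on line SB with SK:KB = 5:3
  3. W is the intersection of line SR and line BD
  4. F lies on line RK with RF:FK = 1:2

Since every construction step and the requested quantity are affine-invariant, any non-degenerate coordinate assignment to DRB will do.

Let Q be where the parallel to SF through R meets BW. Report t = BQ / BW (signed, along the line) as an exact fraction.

Assign D = (0, 0), R = (1, 0), B = (0, 1) — the answer is frame-independent, so this choice is without loss of generality.
1. S is the centroid of triangle DBR ⇒ S = (1/3, 1/3)
2. K lies on line SB with SK:KB = 5:3 ⇒ K = (1/8, 3/4)
3. W is the intersection of line SR and line BD ⇒ W = (0, 1/2)
4. F lies on line RK with RF:FK = 1:2 ⇒ F = (17/24, 1/4)
through R parallel to SF: direction (3/8, -1/12); meets BW at Q = (0, 2/9)
Q = B + t·(W−B) with t = 14/9

t = 14/9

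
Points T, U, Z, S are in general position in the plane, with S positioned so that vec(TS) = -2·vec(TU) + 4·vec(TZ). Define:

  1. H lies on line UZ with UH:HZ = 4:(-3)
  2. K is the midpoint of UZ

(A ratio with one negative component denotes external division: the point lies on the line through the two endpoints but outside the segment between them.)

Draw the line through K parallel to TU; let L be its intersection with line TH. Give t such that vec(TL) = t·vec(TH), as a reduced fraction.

t = 1/8

Choose coordinates T = (0, 0), U = (1, 0), Z = (0, 1), S = (-2, 4).
1. H lies on line UZ with UH:HZ = 4:(-3) ⇒ H = (-3, 4)
2. K is the midpoint of UZ ⇒ K = (1/2, 1/2)
through K parallel to TU: direction (1, 0); meets TH at L = (-3/8, 1/2)
L = T + t·(H−T) with t = 1/8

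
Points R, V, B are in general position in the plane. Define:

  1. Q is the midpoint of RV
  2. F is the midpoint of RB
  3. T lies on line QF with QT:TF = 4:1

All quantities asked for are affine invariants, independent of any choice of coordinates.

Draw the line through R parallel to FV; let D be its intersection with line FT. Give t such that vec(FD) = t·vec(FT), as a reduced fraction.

Work in coordinates with R = (0, 0), V = (1, 0), B = (0, 1).
1. Q is the midpoint of RV ⇒ Q = (1/2, 0)
2. F is the midpoint of RB ⇒ F = (0, 1/2)
3. T lies on line QF with QT:TF = 4:1 ⇒ T = (1/10, 2/5)
through R parallel to FV: direction (1, -1/2); meets FT at D = (1, -1/2)
D = F + t·(T−F) with t = 10

t = 10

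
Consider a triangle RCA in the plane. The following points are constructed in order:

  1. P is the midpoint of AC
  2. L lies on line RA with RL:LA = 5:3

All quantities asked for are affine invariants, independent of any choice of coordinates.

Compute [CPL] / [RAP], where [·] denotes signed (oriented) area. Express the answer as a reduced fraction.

[CPL]:[RAP] = -3/8

Set R = (0, 0), C = (1, 0), A = (0, 1); any affine frame gives the same invariant.
1. P is the midpoint of AC ⇒ P = (1/2, 1/2)
2. L lies on line RA with RL:LA = 5:3 ⇒ L = (0, 5/8)
2·[CPL] = 3/16, 2·[RAP] = -1/2
[CPL]:[RAP] = 3/16:-1/2 = -3/8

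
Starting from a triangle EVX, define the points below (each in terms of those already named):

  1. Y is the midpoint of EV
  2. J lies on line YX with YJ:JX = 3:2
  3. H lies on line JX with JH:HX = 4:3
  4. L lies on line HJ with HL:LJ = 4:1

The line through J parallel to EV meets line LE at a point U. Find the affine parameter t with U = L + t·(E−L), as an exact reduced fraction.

t = 8/113

Choose coordinates E = (0, 0), V = (1, 0), X = (0, 1).
1. Y is the midpoint of EV ⇒ Y = (1/2, 0)
2. J lies on line YX with YJ:JX = 3:2 ⇒ J = (1/5, 3/5)
3. H lies on line JX with JH:HX = 4:3 ⇒ H = (3/35, 29/35)
4. L lies on line HJ with HL:LJ = 4:1 ⇒ L = (31/175, 113/175)
through J parallel to EV: direction (1, 0); meets LE at U = (93/565, 3/5)
U = L + t·(E−L) with t = 8/113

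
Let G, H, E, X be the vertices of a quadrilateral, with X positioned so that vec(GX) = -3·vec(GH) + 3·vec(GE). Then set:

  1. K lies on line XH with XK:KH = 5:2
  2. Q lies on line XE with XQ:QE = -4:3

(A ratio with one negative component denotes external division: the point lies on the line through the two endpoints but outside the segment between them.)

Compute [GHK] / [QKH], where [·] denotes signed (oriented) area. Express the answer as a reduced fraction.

[GHK]:[QKH] = 3/4

Assign G = (0, 0), H = (1, 0), E = (0, 1), X = (-3, 3) — the answer is frame-independent, so this choice is without loss of generality.
1. K lies on line XH with XK:KH = 5:2 ⇒ K = (-1/7, 6/7)
2. Q lies on line XE with XQ:QE = -4:3 ⇒ Q = (9, -5)
2·[GHK] = 6/7, 2·[QKH] = 8/7
[GHK]:[QKH] = 6/7:8/7 = 3/4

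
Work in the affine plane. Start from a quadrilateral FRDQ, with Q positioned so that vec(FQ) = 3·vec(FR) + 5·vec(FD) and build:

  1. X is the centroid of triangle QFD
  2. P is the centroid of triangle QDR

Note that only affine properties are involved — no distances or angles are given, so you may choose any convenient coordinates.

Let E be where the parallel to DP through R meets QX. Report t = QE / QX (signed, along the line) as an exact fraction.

t = 7/3

Set F = (0, 0), R = (1, 0), D = (0, 1), Q = (3, 5); any affine frame gives the same invariant.
1. X is the centroid of triangle QFD ⇒ X = (1, 2)
2. P is the centroid of triangle QDR ⇒ P = (4/3, 2)
through R parallel to DP: direction (4/3, 1); meets QX at E = (-5/3, -2)
E = Q + t·(X−Q) with t = 7/3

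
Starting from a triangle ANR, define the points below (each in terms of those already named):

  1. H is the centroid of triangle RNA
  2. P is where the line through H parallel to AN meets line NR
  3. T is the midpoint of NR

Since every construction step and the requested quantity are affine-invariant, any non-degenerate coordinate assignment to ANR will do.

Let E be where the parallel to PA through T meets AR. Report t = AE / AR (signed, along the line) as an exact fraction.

t = 1/4

Choose coordinates A = (0, 0), N = (1, 0), R = (0, 1).
1. H is the centroid of triangle RNA ⇒ H = (1/3, 1/3)
2. P is where the line through H parallel to AN meets line NR ⇒ P = (2/3, 1/3)
3. T is the midpoint of NR ⇒ T = (1/2, 1/2)
through T parallel to PA: direction (-2/3, -1/3); meets AR at E = (0, 1/4)
E = A + t·(R−A) with t = 1/4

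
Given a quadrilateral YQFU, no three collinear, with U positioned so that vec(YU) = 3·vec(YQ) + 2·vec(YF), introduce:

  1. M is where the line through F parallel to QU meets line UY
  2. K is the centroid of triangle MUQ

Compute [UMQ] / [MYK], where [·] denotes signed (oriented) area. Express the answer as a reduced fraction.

[UMQ]:[MYK] = -6

Assign Y = (0, 0), Q = (1, 0), F = (0, 1), U = (3, 2) — the answer is frame-independent, so this choice is without loss of generality.
1. M is where the line through F parallel to QU meets line UY ⇒ M = (-3, -2)
2. K is the centroid of triangle MUQ ⇒ K = (1/3, 0)
2·[UMQ] = 4, 2·[MYK] = -2/3
[UMQ]:[MYK] = 4:-2/3 = -6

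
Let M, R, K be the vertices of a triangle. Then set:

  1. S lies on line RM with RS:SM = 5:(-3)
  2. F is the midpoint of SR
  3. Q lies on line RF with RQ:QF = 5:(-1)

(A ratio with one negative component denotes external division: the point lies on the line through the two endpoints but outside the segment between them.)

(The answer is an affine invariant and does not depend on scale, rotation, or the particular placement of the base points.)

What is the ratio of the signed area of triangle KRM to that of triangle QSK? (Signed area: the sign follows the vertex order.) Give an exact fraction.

Work in coordinates with M = (0, 0), R = (1, 0), K = (0, 1).
1. S lies on line RM with RS:SM = 5:(-3) ⇒ S = (-3/2, 0)
2. F is the midpoint of SR ⇒ F = (-1/4, 0)
3. Q lies on line RF with RQ:QF = 5:(-1) ⇒ Q = (-9/16, 0)
2·[KRM] = -1, 2·[QSK] = -15/16
[KRM]:[QSK] = -1:-15/16 = 16/15

[KRM]:[QSK] = 16/15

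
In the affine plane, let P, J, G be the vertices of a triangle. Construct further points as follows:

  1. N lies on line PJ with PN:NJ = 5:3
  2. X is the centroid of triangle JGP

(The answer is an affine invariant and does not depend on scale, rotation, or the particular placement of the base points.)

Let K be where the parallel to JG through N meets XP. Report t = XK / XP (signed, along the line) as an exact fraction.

Assign P = (0, 0), J = (1, 0), G = (0, 1) — the answer is frame-independent, so this choice is without loss of generality.
1. N lies on line PJ with PN:NJ = 5:3 ⇒ N = (5/8, 0)
2. X is the centroid of triangle JGP ⇒ X = (1/3, 1/3)
through N parallel to JG: direction (-1, 1); meets XP at K = (5/16, 5/16)
K = X + t·(P−X) with t = 1/16

t = 1/16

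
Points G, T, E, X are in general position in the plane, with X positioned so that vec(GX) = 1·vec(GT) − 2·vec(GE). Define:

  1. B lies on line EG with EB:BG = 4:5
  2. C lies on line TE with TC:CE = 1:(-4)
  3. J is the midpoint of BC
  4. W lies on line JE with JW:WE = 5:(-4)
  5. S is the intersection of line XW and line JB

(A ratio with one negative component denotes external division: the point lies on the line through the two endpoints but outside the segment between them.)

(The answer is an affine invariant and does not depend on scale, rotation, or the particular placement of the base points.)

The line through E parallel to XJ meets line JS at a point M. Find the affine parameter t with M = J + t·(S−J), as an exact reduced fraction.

Work in coordinates with G = (0, 0), T = (1, 0), E = (0, 1), X = (1, -2).
1. B lies on line EG with EB:BG = 4:5 ⇒ B = (0, 5/9)
2. C lies on line TE with TC:CE = 1:(-4) ⇒ C = (4/3, -1/3)
3. J is the midpoint of BC ⇒ J = (2/3, 1/9)
4. W lies on line JE with JW:WE = 5:(-4) ⇒ W = (-8/3, 41/9)
5. S is the intersection of line XW and line JB ⇒ S = (-76/111, 337/333)
through E parallel to XJ: direction (-1/3, 19/9); meets JS at M = (4/51, 77/153)
M = J + t·(S−J) with t = 37/85

t = 37/85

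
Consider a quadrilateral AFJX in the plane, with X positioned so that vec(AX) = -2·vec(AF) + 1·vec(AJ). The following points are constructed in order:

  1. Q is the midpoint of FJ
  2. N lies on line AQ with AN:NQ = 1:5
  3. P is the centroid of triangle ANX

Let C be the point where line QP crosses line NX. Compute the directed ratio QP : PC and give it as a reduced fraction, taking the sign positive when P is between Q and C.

Choose coordinates A = (0, 0), F = (1, 0), J = (0, 1), X = (-2, 1).
1. Q is the midpoint of FJ ⇒ Q = (1/2, 1/2)
2. N lies on line AQ with AN:NQ = 1:5 ⇒ N = (1/12, 1/12)
3. P is the centroid of triangle ANX ⇒ P = (-23/36, 13/36)
line QP meets NX at C = (-109/192, 71/192)
P = Q + t·(C−Q) with t = 16/15, so QP:PC = 16/15:-1/15

QP:PC = -16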